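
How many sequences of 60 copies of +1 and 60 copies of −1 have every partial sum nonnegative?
C_60 = 1583850964596120042686772779038896

These ballot sequences are counted by the Catalan number C_n = (1/(n + 1)) · C(2n, n). For n = 60: C_60 = (1/61) · C(120, 60) = 96614908840363322603893139521372656/61 = 1583850964596120042686772779038896.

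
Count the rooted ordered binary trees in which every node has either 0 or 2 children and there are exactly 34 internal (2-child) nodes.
C_34 = 812944042149730764

These full binary trees are counted by the Catalan number C_n = (1/(n + 1)) · C(2n, n). For n = 34: C_34 = (1/35) · C(68, 34) = 28453041475240576740/35 = 812944042149730764.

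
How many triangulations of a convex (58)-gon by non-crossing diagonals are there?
C_56 = 6852456927844873497549658464312

These polygon triangulations are counted by the Catalan number C_n = (1/(n + 1)) · C(2n, n). For n = 56: C_56 = (1/57) · C(112, 56) = 390590044887157789360330532465784/57 = 6852456927844873497549658464312.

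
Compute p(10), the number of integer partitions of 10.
p(10) = 42

List all partitions of 10: 10, 9+1, 8+2, 8+1+1, 7+3, 7+2+1, 7+1+1+1, 6+4, 6+3+1, 6+2+2, 6+2+1+1, 6+1+1+1+1, 5+5, 5+4+1, 5+3+2, 5+3+1+1, 5+2+2+1, 5+2+1+1+1, 5+1+1+1+1+1, 4+4+2, 4+4+1+1, 4+3+3, 4+3+2+1, 4+3+1+1+1, 4+2+2+2, 4+2+2+1+1, 4+2+1+1+1+1, 4+1+1+1+1+1+1, 3+3+3+1, 3+3+2+2, … (42 total). Counting them gives p(10) = 42.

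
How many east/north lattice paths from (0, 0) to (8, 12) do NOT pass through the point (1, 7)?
Number of paths = 119634

Total paths from (0, 0) to (8, 12): C(20, 8) = 125970. Paths through (1, 7): (paths (0, 0) → (1, 7)) × (paths (1, 7) → (8, 12)) = C(8, 1) · C(12, 7) = 8 · 792 = 6336. Avoidance count = 125970 − 6336 = 119634.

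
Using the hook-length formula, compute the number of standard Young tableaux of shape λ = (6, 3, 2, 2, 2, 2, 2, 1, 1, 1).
# SYT of shape (6, 3, 2, 2, 2, 2, 2, 1, 1, 1) = 270885888

Hook-length formula: f^λ = n! / Π hook(c), product over all cells c of the Young diagram. For λ = (6, 3, 2, 2, 2, 2, 2, 1, 1, 1), n = 22 boxes. Hook lengths by row (left-to-right, top-to-bottom): [15, 11, 5, 3, 2, 1]; [11, 7, 1]; [9, 5]; [8, 4]; [7, 3]; [6, 2]; [5, 1]; [3]; [2]; [1]. Product of hooks = 4149351360000. So f^λ = 22! / 4149351360000 = 1124000727777607680000 / 4149351360000 = 270885888.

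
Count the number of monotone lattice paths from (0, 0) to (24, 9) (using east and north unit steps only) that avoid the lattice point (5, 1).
Number of paths = 25246650

Total paths from (0, 0) to (24, 9): C(33, 24) = 38567100. Paths through (5, 1): (paths (0, 0) → (5, 1)) × (paths (5, 1) → (24, 9)) = C(6, 5) · C(27, 19) = 6 · 2220075 = 13320450. Avoidance count = 38567100 − 13320450 = 25246650.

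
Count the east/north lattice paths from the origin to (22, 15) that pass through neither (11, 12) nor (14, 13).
Number of paths = 8212793908

Inclusion–exclusion. Total paths: C(37, 22) = 9364199760. Through P₁: C(23, 11)·C(14, 11) = 492156392. Through P₂: C(27, 14)·C(10, 8) = 902623500. Since P₁ is strictly southwest of P₂, a monotone path through both must visit P₁ then P₂; paths through both = C(23, 11)·C(4, 3)·C(10, 8) = 243374040. Avoid both = 9364199760 − 492156392 − 902623500 + 243374040 = 8212793908.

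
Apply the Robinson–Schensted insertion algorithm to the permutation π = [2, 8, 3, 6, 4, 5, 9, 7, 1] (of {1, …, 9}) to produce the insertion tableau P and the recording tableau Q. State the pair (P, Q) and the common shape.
P = [1, 3, 4, 5, 7] / [2, 9] / [6] / [8];  Q = [1, 2, 4, 6, 7] / [3, 8] / [5] / [9];  common shape = (5, 2, 1, 1)

Row-insert the values π_1, π_2, … into P one at a time, bumping the leftmost entry strictly greater than the inserted value down to the next row. The recording tableau Q records, in position (i, j), the step at which that cell was added to P.
  Insert 2 (step 1): P = [2];  Q = [1]
  Insert 8 (step 2): P = [2, 8];  Q = [1, 2]
  Insert 3 (step 3): P = [2, 3] / [8];  Q = [1, 2] / [3]
  Insert 6 (step 4): P = [2, 3, 6] / [8];  Q = [1, 2, 4] / [3]
  Insert 4 (step 5): P = [2, 3, 4] / [6] / [8];  Q = [1, 2, 4] / [3] / [5]
  Insert 5 (step 6): P = [2, 3, 4, 5] / [6] / [8];  Q = [1, 2, 4, 6] / [3] / [5]
  Insert 9 (step 7): P = [2, 3, 4, 5, 9] / [6] / [8];  Q = [1, 2, 4, 6, 7] / [3] / [5]
  Insert 7 (step 8): P = [2, 3, 4, 5, 7] / [6, 9] / [8];  Q = [1, 2, 4, 6, 7] / [3, 8] / [5]
  Insert 1 (step 9): P = [1, 3, 4, 5, 7] / [2, 9] / [6] / [8];  Q = [1, 2, 4, 6, 7] / [3, 8] / [5] / [9]
Final shape: (5, 2, 1, 1).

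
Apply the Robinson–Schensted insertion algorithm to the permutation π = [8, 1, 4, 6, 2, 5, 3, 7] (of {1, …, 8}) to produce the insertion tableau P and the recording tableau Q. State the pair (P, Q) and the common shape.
P = [1, 2, 3, 7] / [4, 5] / [6] / [8];  Q = [1, 3, 4, 8] / [2, 6] / [5] / [7];  common shape = (4, 2, 1, 1)

Row-insert the values π_1, π_2, … into P one at a time, bumping the leftmost entry strictly greater than the inserted value down to the next row. The recording tableau Q records, in position (i, j), the step at which that cell was added to P.
  Insert 8 (step 1): P = [8];  Q = [1]
  Insert 1 (step 2): P = [1] / [8];  Q = [1] / [2]
  Insert 4 (step 3): P = [1, 4] / [8];  Q = [1, 3] / [2]
  Insert 6 (step 4): P = [1, 4, 6] / [8];  Q = [1, 3, 4] / [2]
  Insert 2 (step 5): P = [1, 2, 6] / [4] / [8];  Q = [1, 3, 4] / [2] / [5]
  Insert 5 (step 6): P = [1, 2, 5] / [4, 6] / [8];  Q = [1, 3, 4] / [2, 6] / [5]
  Insert 3 (step 7): P = [1, 2, 3] / [4, 5] / [6] / [8];  Q = [1, 3, 4] / [2, 6] / [5] / [7]
  Insert 7 (step 8): P = [1, 2, 3, 7] / [4, 5] / [6] / [8];  Q = [1, 3, 4, 8] / [2, 6] / [5] / [7]
Final shape: (4, 2, 1, 1).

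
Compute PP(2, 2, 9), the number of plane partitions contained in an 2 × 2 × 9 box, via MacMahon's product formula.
PP(2, 2, 9) = 1210

Evaluate the triple product over i = 1..2, j = 1..2, k = 1..9. The factors are (2/1) · (3/2) · (4/3) · (5/4) · (6/5) · (7/6) · (8/7) · (9/8) · … (36 factors total). The numerators and denominators telescope so the product is an integer; carrying out the multiplication exactly gives PP(2, 2, 9) = 1210.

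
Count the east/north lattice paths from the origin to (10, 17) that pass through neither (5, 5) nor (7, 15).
Number of paths = 5337789

Inclusion–exclusion. Total paths: C(27, 10) = 8436285. Through P₁: C(10, 5)·C(17, 5) = 1559376. Through P₂: C(22, 7)·C(5, 3) = 1705440. Since P₁ is strictly southwest of P₂, a monotone path through both must visit P₁ then P₂; paths through both = C(10, 5)·C(12, 2)·C(5, 3) = 166320. Avoid both = 8436285 − 1559376 − 1705440 + 166320 = 5337789.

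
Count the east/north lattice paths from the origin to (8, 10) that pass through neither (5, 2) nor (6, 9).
Number of paths = 25782

Inclusion–exclusion. Total paths: C(18, 8) = 43758. Through P₁: C(7, 5)·C(11, 3) = 3465. Through P₂: C(15, 6)·C(3, 2) = 15015. Since P₁ is strictly southwest of P₂, a monotone path through both must visit P₁ then P₂; paths through both = C(7, 5)·C(8, 1)·C(3, 2) = 504. Avoid both = 43758 − 3465 − 15015 + 504 = 25782.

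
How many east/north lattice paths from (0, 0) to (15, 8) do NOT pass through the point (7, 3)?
Number of paths = 335874

Total paths from (0, 0) to (15, 8): C(23, 15) = 490314. Paths through (7, 3): (paths (0, 0) → (7, 3)) × (paths (7, 3) → (15, 8)) = C(10, 7) · C(13, 8) = 120 · 1287 = 154440. Avoidance count = 490314 − 154440 = 335874.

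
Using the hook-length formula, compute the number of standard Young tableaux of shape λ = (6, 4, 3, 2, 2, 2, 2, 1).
# SYT of shape (6, 4, 3, 2, 2, 2, 2, 1) = 1645216650

Hook-length formula: f^λ = n! / Π hook(c), product over all cells c of the Young diagram. For λ = (6, 4, 3, 2, 2, 2, 2, 1), n = 22 boxes. Hook lengths by row (left-to-right, top-to-bottom): [13, 11, 6, 4, 2, 1]; [10, 8, 3, 1]; [8, 6, 1]; [6, 4]; [5, 3]; [4, 2]; [3, 1]; [1]. Product of hooks = 683193139200. So f^λ = 22! / 683193139200 = 1124000727777607680000 / 683193139200 = 1645216650.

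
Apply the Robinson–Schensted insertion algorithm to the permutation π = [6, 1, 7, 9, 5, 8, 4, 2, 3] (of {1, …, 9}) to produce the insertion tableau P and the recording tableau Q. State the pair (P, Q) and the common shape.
P = [1, 2, 3] / [4, 7, 8] / [5, 9] / [6];  Q = [1, 3, 4] / [2, 5, 6] / [7, 9] / [8];  common shape = (3, 3, 2, 1)

Row-insert the values π_1, π_2, … into P one at a time, bumping the leftmost entry strictly greater than the inserted value down to the next row. The recording tableau Q records, in position (i, j), the step at which that cell was added to P.
  Insert 6 (step 1): P = [6];  Q = [1]
  Insert 1 (step 2): P = [1] / [6];  Q = [1] / [2]
  Insert 7 (step 3): P = [1, 7] / [6];  Q = [1, 3] / [2]
  Insert 9 (step 4): P = [1, 7, 9] / [6];  Q = [1, 3, 4] / [2]
  Insert 5 (step 5): P = [1, 5, 9] / [6, 7];  Q = [1, 3, 4] / [2, 5]
  Insert 8 (step 6): P = [1, 5, 8] / [6, 7, 9];  Q = [1, 3, 4] / [2, 5, 6]
  Insert 4 (step 7): P = [1, 4, 8] / [5, 7, 9] / [6];  Q = [1, 3, 4] / [2, 5, 6] / [7]
  Insert 2 (step 8): P = [1, 2, 8] / [4, 7, 9] / [5] / [6];  Q = [1, 3, 4] / [2, 5, 6] / [7] / [8]
  Insert 3 (step 9): P = [1, 2, 3] / [4, 7, 8] / [5, 9] / [6];  Q = [1, 3, 4] / [2, 5, 6] / [7, 9] / [8]
Final shape: (3, 3, 2, 1).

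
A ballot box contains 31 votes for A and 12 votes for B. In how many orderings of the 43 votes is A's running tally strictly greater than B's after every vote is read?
Strict-lead orderings = 6777555512

Total orderings of the 43 votes with 31 for A: C(43, 31) = 15338678264. By the Bertrand ballot formula (Cycle Lemma / reflection principle), the number of orderings in which A is strictly ahead of B throughout is (p − q)/(p + q) · C(p + q, p) = (31 − 12)/(31 + 12) · 15338678264 = 6777555512.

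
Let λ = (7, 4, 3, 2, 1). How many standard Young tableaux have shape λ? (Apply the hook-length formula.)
# SYT of shape (7, 4, 3, 2, 1) = 3620864

Hook-length formula: f^λ = n! / Π hook(c), product over all cells c of the Young diagram. For λ = (7, 4, 3, 2, 1), n = 17 boxes. Hook lengths by row (left-to-right, top-to-bottom): [11, 9, 7, 5, 3, 2, 1]; [7, 5, 3, 1]; [5, 3, 1]; [3, 1]; [1]. Product of hooks = 98232750. So f^λ = 17! / 98232750 = 355687428096000 / 98232750 = 3620864.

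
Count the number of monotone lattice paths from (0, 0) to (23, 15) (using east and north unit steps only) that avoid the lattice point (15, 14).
Number of paths = 14773257720

Total paths from (0, 0) to (23, 15): C(38, 23) = 15471286560. Paths through (15, 14): (paths (0, 0) → (15, 14)) × (paths (15, 14) → (23, 15)) = C(29, 15) · C(9, 8) = 77558760 · 9 = 698028840. Avoidance count = 15471286560 − 698028840 = 14773257720.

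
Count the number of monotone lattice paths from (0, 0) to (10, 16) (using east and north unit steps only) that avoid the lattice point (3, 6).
Number of paths = 3678103

Total paths from (0, 0) to (10, 16): C(26, 10) = 5311735. Paths through (3, 6): (paths (0, 0) → (3, 6)) × (paths (3, 6) → (10, 16)) = C(9, 3) · C(17, 7) = 84 · 19448 = 1633632. Avoidance count = 5311735 − 1633632 = 3678103.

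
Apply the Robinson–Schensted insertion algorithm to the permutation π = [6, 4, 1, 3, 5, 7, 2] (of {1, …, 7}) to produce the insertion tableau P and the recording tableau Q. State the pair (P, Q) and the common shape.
P = [1, 2, 5, 7] / [3] / [4] / [6];  Q = [1, 4, 5, 6] / [2] / [3] / [7];  common shape = (4, 1, 1, 1)

Row-insert the values π_1, π_2, … into P one at a time, bumping the leftmost entry strictly greater than the inserted value down to the next row. The recording tableau Q records, in position (i, j), the step at which that cell was added to P.
  Insert 6 (step 1): P = [6];  Q = [1]
  Insert 4 (step 2): P = [4] / [6];  Q = [1] / [2]
  Insert 1 (step 3): P = [1] / [4] / [6];  Q = [1] / [2] / [3]
  Insert 3 (step 4): P = [1, 3] / [4] / [6];  Q = [1, 4] / [2] / [3]
  Insert 5 (step 5): P = [1, 3, 5] / [4] / [6];  Q = [1, 4, 5] / [2] / [3]
  Insert 7 (step 6): P = [1, 3, 5, 7] / [4] / [6];  Q = [1, 4, 5, 6] / [2] / [3]
  Insert 2 (step 7): P = [1, 2, 5, 7] / [3] / [4] / [6];  Q = [1, 4, 5, 6] / [2] / [3] / [7]
Final shape: (4, 1, 1, 1).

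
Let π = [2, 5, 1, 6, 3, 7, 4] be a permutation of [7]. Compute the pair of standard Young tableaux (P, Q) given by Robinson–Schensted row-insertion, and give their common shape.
P = [1, 3, 4, 7] / [2, 5, 6];  Q = [1, 2, 4, 6] / [3, 5, 7];  common shape = (4, 3)

Row-insert the values π_1, π_2, … into P one at a time, bumping the leftmost entry strictly greater than the inserted value down to the next row. The recording tableau Q records, in position (i, j), the step at which that cell was added to P.
  Insert 2 (step 1): P = [2];  Q = [1]
  Insert 5 (step 2): P = [2, 5];  Q = [1, 2]
  Insert 1 (step 3): P = [1, 5] / [2];  Q = [1, 2] / [3]
  Insert 6 (step 4): P = [1, 5, 6] / [2];  Q = [1, 2, 4] / [3]
  Insert 3 (step 5): P = [1, 3, 6] / [2, 5];  Q = [1, 2, 4] / [3, 5]
  Insert 7 (step 6): P = [1, 3, 6, 7] / [2, 5];  Q = [1, 2, 4, 6] / [3, 5]
  Insert 4 (step 7): P = [1, 3, 4, 7] / [2, 5, 6];  Q = [1, 2, 4, 6] / [3, 5, 7]
Final shape: (4, 3).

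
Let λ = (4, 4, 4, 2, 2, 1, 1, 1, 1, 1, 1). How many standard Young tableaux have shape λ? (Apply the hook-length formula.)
# SYT of shape (4, 4, 4, 2, 2, 1, 1, 1, 1, 1, 1) = 164148600

Hook-length formula: f^λ = n! / Π hook(c), product over all cells c of the Young diagram. For λ = (4, 4, 4, 2, 2, 1, 1, 1, 1, 1, 1), n = 22 boxes. Hook lengths by row (left-to-right, top-to-bottom): [14, 7, 4, 3]; [13, 6, 3, 2]; [12, 5, 2, 1]; [9, 2]; [8, 1]; [6]; [5]; [4]; [3]; [2]; [1]. Product of hooks = 6847458508800. So f^λ = 22! / 6847458508800 = 1124000727777607680000 / 6847458508800 = 164148600.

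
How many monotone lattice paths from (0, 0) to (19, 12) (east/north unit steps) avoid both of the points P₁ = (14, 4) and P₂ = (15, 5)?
Number of paths = 134085585

Inclusion–exclusion. Total paths: C(31, 19) = 141120525. Through P₁: C(18, 14)·C(13, 5) = 3938220. Through P₂: C(20, 15)·C(11, 4) = 5116320. Since P₁ is strictly southwest of P₂, a monotone path through both must visit P₁ then P₂; paths through both = C(18, 14)·C(2, 1)·C(11, 4) = 2019600. Avoid both = 141120525 − 3938220 − 5116320 + 2019600 = 134085585.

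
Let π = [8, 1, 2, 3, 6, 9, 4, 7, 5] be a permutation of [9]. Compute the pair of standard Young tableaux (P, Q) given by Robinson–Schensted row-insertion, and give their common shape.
P = [1, 2, 3, 4, 5] / [6, 7] / [8, 9];  Q = [1, 3, 4, 5, 6] / [2, 8] / [7, 9];  common shape = (5, 2, 2)

Row-insert the values π_1, π_2, … into P one at a time, bumping the leftmost entry strictly greater than the inserted value down to the next row. The recording tableau Q records, in position (i, j), the step at which that cell was added to P.
  Insert 8 (step 1): P = [8];  Q = [1]
  Insert 1 (step 2): P = [1] / [8];  Q = [1] / [2]
  Insert 2 (step 3): P = [1, 2] / [8];  Q = [1, 3] / [2]
  Insert 3 (step 4): P = [1, 2, 3] / [8];  Q = [1, 3, 4] / [2]
  Insert 6 (step 5): P = [1, 2, 3, 6] / [8];  Q = [1, 3, 4, 5] / [2]
  Insert 9 (step 6): P = [1, 2, 3, 6, 9] / [8];  Q = [1, 3, 4, 5, 6] / [2]
  Insert 4 (step 7): P = [1, 2, 3, 4, 9] / [6] / [8];  Q = [1, 3, 4, 5, 6] / [2] / [7]
  Insert 7 (step 8): P = [1, 2, 3, 4, 7] / [6, 9] / [8];  Q = [1, 3, 4, 5, 6] / [2, 8] / [7]
  Insert 5 (step 9): P = [1, 2, 3, 4, 5] / [6, 7] / [8, 9];  Q = [1, 3, 4, 5, 6] / [2, 8] / [7, 9]
Final shape: (5, 2, 2).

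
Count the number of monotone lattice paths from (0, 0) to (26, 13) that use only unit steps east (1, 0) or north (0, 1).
Number of paths = 8122425444

A monotone lattice path from (0, 0) to (26, 13) consists of 26 east steps and 13 north steps in some order, so it is determined by which 26 of the 39 steps are east. The count is C(39, 26) = 8122425444.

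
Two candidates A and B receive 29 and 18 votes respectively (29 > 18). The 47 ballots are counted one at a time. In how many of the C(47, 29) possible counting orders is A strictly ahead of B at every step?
Strict-lead orderings = 1069258071970

Total orderings of the 47 votes with 29 for A: C(47, 29) = 4568648125690. By the Bertrand ballot formula (Cycle Lemma / reflection principle), the number of orderings in which A is strictly ahead of B throughout is (p − q)/(p + q) · C(p + q, p) = (29 − 18)/(29 + 18) · 4568648125690 = 1069258071970.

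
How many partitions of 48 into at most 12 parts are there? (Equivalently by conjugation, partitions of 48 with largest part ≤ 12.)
p(48, parts ≤ 12) = 74287

Use the recurrence p(n, m) = p(n, m−1) + p(n−m, m): either the largest part is < m (count p(n, m−1)) or the largest part is exactly m (remove one copy of m, count p(n−m, m)). With p(0, ·) = 1 this gives p(48, parts ≤ 12) = 74287. (By conjugating Young diagrams, this also counts partitions of 48 into at most 12 parts.)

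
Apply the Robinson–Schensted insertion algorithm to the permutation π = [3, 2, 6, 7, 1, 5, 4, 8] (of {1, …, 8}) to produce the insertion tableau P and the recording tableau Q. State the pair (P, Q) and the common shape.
P = [1, 4, 7, 8] / [2, 5] / [3, 6];  Q = [1, 3, 4, 8] / [2, 6] / [5, 7];  common shape = (4, 2, 2)

Row-insert the values π_1, π_2, … into P one at a time, bumping the leftmost entry strictly greater than the inserted value down to the next row. The recording tableau Q records, in position (i, j), the step at which that cell was added to P.
  Insert 3 (step 1): P = [3];  Q = [1]
  Insert 2 (step 2): P = [2] / [3];  Q = [1] / [2]
  Insert 6 (step 3): P = [2, 6] / [3];  Q = [1, 3] / [2]
  Insert 7 (step 4): P = [2, 6, 7] / [3];  Q = [1, 3, 4] / [2]
  Insert 1 (step 5): P = [1, 6, 7] / [2] / [3];  Q = [1, 3, 4] / [2] / [5]
  Insert 5 (step 6): P = [1, 5, 7] / [2, 6] / [3];  Q = [1, 3, 4] / [2, 6] / [5]
  Insert 4 (step 7): P = [1, 4, 7] / [2, 5] / [3, 6];  Q = [1, 3, 4] / [2, 6] / [5, 7]
  Insert 8 (step 8): P = [1, 4, 7, 8] / [2, 5] / [3, 6];  Q = [1, 3, 4, 8] / [2, 6] / [5, 7]
Final shape: (4, 2, 2).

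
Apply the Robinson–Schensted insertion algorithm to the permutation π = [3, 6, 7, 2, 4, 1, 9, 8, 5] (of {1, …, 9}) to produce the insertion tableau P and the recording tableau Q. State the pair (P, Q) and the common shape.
P = [1, 4, 5, 8] / [2, 6, 7] / [3, 9];  Q = [1, 2, 3, 7] / [4, 5, 8] / [6, 9];  common shape = (4, 3, 2)

Row-insert the values π_1, π_2, … into P one at a time, bumping the leftmost entry strictly greater than the inserted value down to the next row. The recording tableau Q records, in position (i, j), the step at which that cell was added to P.
  Insert 3 (step 1): P = [3];  Q = [1]
  Insert 6 (step 2): P = [3, 6];  Q = [1, 2]
  Insert 7 (step 3): P = [3, 6, 7];  Q = [1, 2, 3]
  Insert 2 (step 4): P = [2, 6, 7] / [3];  Q = [1, 2, 3] / [4]
  Insert 4 (step 5): P = [2, 4, 7] / [3, 6];  Q = [1, 2, 3] / [4, 5]
  Insert 1 (step 6): P = [1, 4, 7] / [2, 6] / [3];  Q = [1, 2, 3] / [4, 5] / [6]
  Insert 9 (step 7): P = [1, 4, 7, 9] / [2, 6] / [3];  Q = [1, 2, 3, 7] / [4, 5] / [6]
  Insert 8 (step 8): P = [1, 4, 7, 8] / [2, 6, 9] / [3];  Q = [1, 2, 3, 7] / [4, 5, 8] / [6]
  Insert 5 (step 9): P = [1, 4, 5, 8] / [2, 6, 7] / [3, 9];  Q = [1, 2, 3, 7] / [4, 5, 8] / [6, 9]
Final shape: (4, 3, 2).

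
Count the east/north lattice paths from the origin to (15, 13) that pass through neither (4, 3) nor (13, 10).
Number of paths = 17660440

Inclusion–exclusion. Total paths: C(28, 15) = 37442160. Through P₁: C(7, 4)·C(21, 11) = 12345060. Through P₂: C(23, 13)·C(5, 2) = 11440660. Since P₁ is strictly southwest of P₂, a monotone path through both must visit P₁ then P₂; paths through both = C(7, 4)·C(16, 9)·C(5, 2) = 4004000. Avoid both = 37442160 − 12345060 − 11440660 + 4004000 = 17660440.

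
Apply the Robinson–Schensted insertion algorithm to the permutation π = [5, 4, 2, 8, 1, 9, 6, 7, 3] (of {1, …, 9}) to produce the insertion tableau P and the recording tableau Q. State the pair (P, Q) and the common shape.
P = [1, 3, 7] / [2, 6, 9] / [4, 8] / [5];  Q = [1, 4, 6] / [2, 7, 8] / [3, 9] / [5];  common shape = (3, 3, 2, 1)

Row-insert the values π_1, π_2, … into P one at a time, bumping the leftmost entry strictly greater than the inserted value down to the next row. The recording tableau Q records, in position (i, j), the step at which that cell was added to P.
  Insert 5 (step 1): P = [5];  Q = [1]
  Insert 4 (step 2): P = [4] / [5];  Q = [1] / [2]
  Insert 2 (step 3): P = [2] / [4] / [5];  Q = [1] / [2] / [3]
  Insert 8 (step 4): P = [2, 8] / [4] / [5];  Q = [1, 4] / [2] / [3]
  Insert 1 (step 5): P = [1, 8] / [2] / [4] / [5];  Q = [1, 4] / [2] / [3] / [5]
  Insert 9 (step 6): P = [1, 8, 9] / [2] / [4] / [5];  Q = [1, 4, 6] / [2] / [3] / [5]
  Insert 6 (step 7): P = [1, 6, 9] / [2, 8] / [4] / [5];  Q = [1, 4, 6] / [2, 7] / [3] / [5]
  Insert 7 (step 8): P = [1, 6, 7] / [2, 8, 9] / [4] / [5];  Q = [1, 4, 6] / [2, 7, 8] / [3] / [5]
  Insert 3 (step 9): P = [1, 3, 7] / [2, 6, 9] / [4, 8] / [5];  Q = [1, 4, 6] / [2, 7, 8] / [3, 9] / [5]
Final shape: (3, 3, 2, 1).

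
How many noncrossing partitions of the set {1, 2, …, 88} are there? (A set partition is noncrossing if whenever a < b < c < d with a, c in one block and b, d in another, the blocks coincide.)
C_88 = 64633260585762914370496637486146181462681535261000

These noncrossing partitions are counted by the Catalan number C_n = (1/(n + 1)) · C(2n, n). For n = 88: C_88 = (1/89) · C(176, 88) = 5752360192132899378974200736267010150178656638229000/89 = 64633260585762914370496637486146181462681535261000.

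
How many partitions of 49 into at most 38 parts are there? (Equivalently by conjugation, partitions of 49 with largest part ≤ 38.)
p(49, parts ≤ 38) = 173386

Use the recurrence p(n, m) = p(n, m−1) + p(n−m, m): either the largest part is < m (count p(n, m−1)) or the largest part is exactly m (remove one copy of m, count p(n−m, m)). With p(0, ·) = 1 this gives p(49, parts ≤ 38) = 173386. (By conjugating Young diagrams, this also counts partitions of 49 into at most 38 parts.)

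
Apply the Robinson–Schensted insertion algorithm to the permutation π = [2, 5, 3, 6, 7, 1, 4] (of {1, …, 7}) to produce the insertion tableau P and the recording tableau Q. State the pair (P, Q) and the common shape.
P = [1, 3, 4, 7] / [2, 6] / [5];  Q = [1, 2, 4, 5] / [3, 7] / [6];  common shape = (4, 2, 1)

Row-insert the values π_1, π_2, … into P one at a time, bumping the leftmost entry strictly greater than the inserted value down to the next row. The recording tableau Q records, in position (i, j), the step at which that cell was added to P.
  Insert 2 (step 1): P = [2];  Q = [1]
  Insert 5 (step 2): P = [2, 5];  Q = [1, 2]
  Insert 3 (step 3): P = [2, 3] / [5];  Q = [1, 2] / [3]
  Insert 6 (step 4): P = [2, 3, 6] / [5];  Q = [1, 2, 4] / [3]
  Insert 7 (step 5): P = [2, 3, 6, 7] / [5];  Q = [1, 2, 4, 5] / [3]
  Insert 1 (step 6): P = [1, 3, 6, 7] / [2] / [5];  Q = [1, 2, 4, 5] / [3] / [6]
  Insert 4 (step 7): P = [1, 3, 4, 7] / [2, 6] / [5];  Q = [1, 2, 4, 5] / [3, 7] / [6]
Final shape: (4, 2, 1).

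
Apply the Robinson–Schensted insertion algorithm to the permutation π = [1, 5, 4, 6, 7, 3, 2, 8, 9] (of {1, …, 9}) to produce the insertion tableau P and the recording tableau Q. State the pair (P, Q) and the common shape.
P = [1, 2, 6, 7, 8, 9] / [3] / [4] / [5];  Q = [1, 2, 4, 5, 8, 9] / [3] / [6] / [7];  common shape = (6, 1, 1, 1)

Row-insert the values π_1, π_2, … into P one at a time, bumping the leftmost entry strictly greater than the inserted value down to the next row. The recording tableau Q records, in position (i, j), the step at which that cell was added to P.
  Insert 1 (step 1): P = [1];  Q = [1]
  Insert 5 (step 2): P = [1, 5];  Q = [1, 2]
  Insert 4 (step 3): P = [1, 4] / [5];  Q = [1, 2] / [3]
  Insert 6 (step 4): P = [1, 4, 6] / [5];  Q = [1, 2, 4] / [3]
  Insert 7 (step 5): P = [1, 4, 6, 7] / [5];  Q = [1, 2, 4, 5] / [3]
  Insert 3 (step 6): P = [1, 3, 6, 7] / [4] / [5];  Q = [1, 2, 4, 5] / [3] / [6]
  Insert 2 (step 7): P = [1, 2, 6, 7] / [3] / [4] / [5];  Q = [1, 2, 4, 5] / [3] / [6] / [7]
  Insert 8 (step 8): P = [1, 2, 6, 7, 8] / [3] / [4] / [5];  Q = [1, 2, 4, 5, 8] / [3] / [6] / [7]
  Insert 9 (step 9): P = [1, 2, 6, 7, 8, 9] / [3] / [4] / [5];  Q = [1, 2, 4, 5, 8, 9] / [3] / [6] / [7]
Final shape: (6, 1, 1, 1).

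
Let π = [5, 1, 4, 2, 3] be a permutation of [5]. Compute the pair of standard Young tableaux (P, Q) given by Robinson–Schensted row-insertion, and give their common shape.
P = [1, 2, 3] / [4] / [5];  Q = [1, 3, 5] / [2] / [4];  common shape = (3, 1, 1)

Row-insert the values π_1, π_2, … into P one at a time, bumping the leftmost entry strictly greater than the inserted value down to the next row. The recording tableau Q records, in position (i, j), the step at which that cell was added to P.
  Insert 5 (step 1): P = [5];  Q = [1]
  Insert 1 (step 2): P = [1] / [5];  Q = [1] / [2]
  Insert 4 (step 3): P = [1, 4] / [5];  Q = [1, 3] / [2]
  Insert 2 (step 4): P = [1, 2] / [4] / [5];  Q = [1, 3] / [2] / [4]
  Insert 3 (step 5): P = [1, 2, 3] / [4] / [5];  Q = [1, 3, 5] / [2] / [4]
Final shape: (3, 1, 1).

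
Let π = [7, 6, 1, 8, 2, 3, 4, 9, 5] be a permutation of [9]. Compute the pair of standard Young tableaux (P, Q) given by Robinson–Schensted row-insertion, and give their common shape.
P = [1, 2, 3, 4, 5] / [6, 8, 9] / [7];  Q = [1, 4, 6, 7, 8] / [2, 5, 9] / [3];  common shape = (5, 3, 1)

Row-insert the values π_1, π_2, … into P one at a time, bumping the leftmost entry strictly greater than the inserted value down to the next row. The recording tableau Q records, in position (i, j), the step at which that cell was added to P.
  Insert 7 (step 1): P = [7];  Q = [1]
  Insert 6 (step 2): P = [6] / [7];  Q = [1] / [2]
  Insert 1 (step 3): P = [1] / [6] / [7];  Q = [1] / [2] / [3]
  Insert 8 (step 4): P = [1, 8] / [6] / [7];  Q = [1, 4] / [2] / [3]
  Insert 2 (step 5): P = [1, 2] / [6, 8] / [7];  Q = [1, 4] / [2, 5] / [3]
  Insert 3 (step 6): P = [1, 2, 3] / [6, 8] / [7];  Q = [1, 4, 6] / [2, 5] / [3]
  Insert 4 (step 7): P = [1, 2, 3, 4] / [6, 8] / [7];  Q = [1, 4, 6, 7] / [2, 5] / [3]
  Insert 9 (step 8): P = [1, 2, 3, 4, 9] / [6, 8] / [7];  Q = [1, 4, 6, 7, 8] / [2, 5] / [3]
  Insert 5 (step 9): P = [1, 2, 3, 4, 5] / [6, 8, 9] / [7];  Q = [1, 4, 6, 7, 8] / [2, 5, 9] / [3]
Final shape: (5, 3, 1).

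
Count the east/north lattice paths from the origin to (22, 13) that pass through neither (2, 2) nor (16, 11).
Number of paths = 740530770

Inclusion–exclusion. Total paths: C(35, 22) = 1476337800. Through P₁: C(4, 2)·C(31, 20) = 508033890. Through P₂: C(27, 16)·C(8, 6) = 365061060. Since P₁ is strictly southwest of P₂, a monotone path through both must visit P₁ then P₂; paths through both = C(4, 2)·C(23, 14)·C(8, 6) = 137287920. Avoid both = 1476337800 − 508033890 − 365061060 + 137287920 = 740530770.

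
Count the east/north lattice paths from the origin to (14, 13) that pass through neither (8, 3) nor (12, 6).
Number of paths = 18276576

Inclusion–exclusion. Total paths: C(27, 14) = 20058300. Through P₁: C(11, 8)·C(16, 6) = 1321320. Through P₂: C(18, 12)·C(9, 2) = 668304. Since P₁ is strictly southwest of P₂, a monotone path through both must visit P₁ then P₂; paths through both = C(11, 8)·C(7, 4)·C(9, 2) = 207900. Avoid both = 20058300 − 1321320 − 668304 + 207900 = 18276576.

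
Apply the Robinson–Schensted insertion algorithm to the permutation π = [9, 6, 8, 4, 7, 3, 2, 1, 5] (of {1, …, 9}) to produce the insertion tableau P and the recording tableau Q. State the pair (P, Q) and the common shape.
P = [1, 5] / [2, 7] / [3, 8] / [4] / [6] / [9];  Q = [1, 3] / [2, 5] / [4, 9] / [6] / [7] / [8];  common shape = (2, 2, 2, 1, 1, 1)

Row-insert the values π_1, π_2, … into P one at a time, bumping the leftmost entry strictly greater than the inserted value down to the next row. The recording tableau Q records, in position (i, j), the step at which that cell was added to P.
  Insert 9 (step 1): P = [9];  Q = [1]
  Insert 6 (step 2): P = [6] / [9];  Q = [1] / [2]
  Insert 8 (step 3): P = [6, 8] / [9];  Q = [1, 3] / [2]
  Insert 4 (step 4): P = [4, 8] / [6] / [9];  Q = [1, 3] / [2] / [4]
  Insert 7 (step 5): P = [4, 7] / [6, 8] / [9];  Q = [1, 3] / [2, 5] / [4]
  Insert 3 (step 6): P = [3, 7] / [4, 8] / [6] / [9];  Q = [1, 3] / [2, 5] / [4] / [6]
  Insert 2 (step 7): P = [2, 7] / [3, 8] / [4] / [6] / [9];  Q = [1, 3] / [2, 5] / [4] / [6] / [7]
  Insert 1 (step 8): P = [1, 7] / [2, 8] / [3] / [4] / [6] / [9];  Q = [1, 3] / [2, 5] / [4] / [6] / [7] / [8]
  Insert 5 (step 9): P = [1, 5] / [2, 7] / [3, 8] / [4] / [6] / [9];  Q = [1, 3] / [2, 5] / [4, 9] / [6] / [7] / [8]
Final shape: (2, 2, 2, 1, 1, 1).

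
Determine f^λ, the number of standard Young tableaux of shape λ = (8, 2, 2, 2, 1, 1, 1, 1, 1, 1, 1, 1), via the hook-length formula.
# SYT of shape (8, 2, 2, 2, 1, 1, 1, 1, 1, 1, 1, 1) = 25729704

Hook-length formula: f^λ = n! / Π hook(c), product over all cells c of the Young diagram. For λ = (8, 2, 2, 2, 1, 1, 1, 1, 1, 1, 1, 1), n = 22 boxes. Hook lengths by row (left-to-right, top-to-bottom): [19, 10, 6, 5, 4, 3, 2, 1]; [12, 3]; [11, 2]; [10, 1]; [8]; [7]; [6]; [5]; [4]; [3]; [2]; [1]. Product of hooks = 43684945920000. So f^λ = 22! / 43684945920000 = 1124000727777607680000 / 43684945920000 = 25729704.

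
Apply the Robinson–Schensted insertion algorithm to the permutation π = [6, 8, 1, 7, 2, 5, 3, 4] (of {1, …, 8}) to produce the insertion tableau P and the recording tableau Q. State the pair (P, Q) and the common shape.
P = [1, 2, 3, 4] / [5, 7] / [6] / [8];  Q = [1, 2, 6, 8] / [3, 4] / [5] / [7];  common shape = (4, 2, 1, 1)

Row-insert the values π_1, π_2, … into P one at a time, bumping the leftmost entry strictly greater than the inserted value down to the next row. The recording tableau Q records, in position (i, j), the step at which that cell was added to P.
  Insert 6 (step 1): P = [6];  Q = [1]
  Insert 8 (step 2): P = [6, 8];  Q = [1, 2]
  Insert 1 (step 3): P = [1, 8] / [6];  Q = [1, 2] / [3]
  Insert 7 (step 4): P = [1, 7] / [6, 8];  Q = [1, 2] / [3, 4]
  Insert 2 (step 5): P = [1, 2] / [6, 7] / [8];  Q = [1, 2] / [3, 4] / [5]
  Insert 5 (step 6): P = [1, 2, 5] / [6, 7] / [8];  Q = [1, 2, 6] / [3, 4] / [5]
  Insert 3 (step 7): P = [1, 2, 3] / [5, 7] / [6] / [8];  Q = [1, 2, 6] / [3, 4] / [5] / [7]
  Insert 4 (step 8): P = [1, 2, 3, 4] / [5, 7] / [6] / [8];  Q = [1, 2, 6, 8] / [3, 4] / [5] / [7]
Final shape: (4, 2, 1, 1).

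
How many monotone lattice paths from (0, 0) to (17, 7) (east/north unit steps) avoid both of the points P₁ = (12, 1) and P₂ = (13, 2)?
Number of paths = 330144

Inclusion–exclusion. Total paths: C(24, 17) = 346104. Through P₁: C(13, 12)·C(11, 5) = 6006. Through P₂: C(15, 13)·C(9, 4) = 13230. Since P₁ is strictly southwest of P₂, a monotone path through both must visit P₁ then P₂; paths through both = C(13, 12)·C(2, 1)·C(9, 4) = 3276. Avoid both = 346104 − 6006 − 13230 + 3276 = 330144.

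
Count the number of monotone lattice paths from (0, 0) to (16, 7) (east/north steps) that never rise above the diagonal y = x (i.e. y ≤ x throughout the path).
Number of paths = 144210

By the reflection principle (André's argument), the number of monotone paths to (16, 7) with n ≤ m that never go above y = x is C(23, 16) − C(23, 17) = 245157 − 100947 = 144210.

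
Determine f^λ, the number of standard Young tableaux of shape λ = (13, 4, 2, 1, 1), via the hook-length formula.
# SYT of shape (13, 4, 2, 1, 1) = 10003500

Hook-length formula: f^λ = n! / Π hook(c), product over all cells c of the Young diagram. For λ = (13, 4, 2, 1, 1), n = 21 boxes. Hook lengths by row (left-to-right, top-to-bottom): [17, 14, 12, 11, 9, 8, 7, 6, 5, 4, 3, 2, 1]; [7, 4, 2, 1]; [4, 1]; [2]; [1]. Product of hooks = 5107306659840. So f^λ = 21! / 5107306659840 = 51090942171709440000 / 5107306659840 = 10003500.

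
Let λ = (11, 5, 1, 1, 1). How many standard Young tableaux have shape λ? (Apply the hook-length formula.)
# SYT of shape (11, 5, 1, 1, 1) = 1234506

Hook-length formula: f^λ = n! / Π hook(c), product over all cells c of the Young diagram. For λ = (11, 5, 1, 1, 1), n = 19 boxes. Hook lengths by row (left-to-right, top-to-bottom): [15, 11, 10, 9, 8, 6, 5, 4, 3, 2, 1]; [8, 4, 3, 2, 1]; [3]; [2]; [1]. Product of hooks = 98537472000. So f^λ = 19! / 98537472000 = 121645100408832000 / 98537472000 = 1234506.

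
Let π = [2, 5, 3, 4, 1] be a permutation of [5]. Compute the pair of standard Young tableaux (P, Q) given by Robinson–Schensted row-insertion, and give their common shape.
P = [1, 3, 4] / [2] / [5];  Q = [1, 2, 4] / [3] / [5];  common shape = (3, 1, 1)

Row-insert the values π_1, π_2, … into P one at a time, bumping the leftmost entry strictly greater than the inserted value down to the next row. The recording tableau Q records, in position (i, j), the step at which that cell was added to P.
  Insert 2 (step 1): P = [2];  Q = [1]
  Insert 5 (step 2): P = [2, 5];  Q = [1, 2]
  Insert 3 (step 3): P = [2, 3] / [5];  Q = [1, 2] / [3]
  Insert 4 (step 4): P = [2, 3, 4] / [5];  Q = [1, 2, 4] / [3]
  Insert 1 (step 5): P = [1, 3, 4] / [2] / [5];  Q = [1, 2, 4] / [3] / [5]
Final shape: (3, 1, 1).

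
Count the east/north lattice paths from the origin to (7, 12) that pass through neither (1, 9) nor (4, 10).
Number of paths = 39938

Inclusion–exclusion. Total paths: C(19, 7) = 50388. Through P₁: C(10, 1)·C(9, 6) = 840. Through P₂: C(14, 4)·C(5, 3) = 10010. Since P₁ is strictly southwest of P₂, a monotone path through both must visit P₁ then P₂; paths through both = C(10, 1)·C(4, 3)·C(5, 3) = 400. Avoid both = 50388 − 840 − 10010 + 400 = 39938.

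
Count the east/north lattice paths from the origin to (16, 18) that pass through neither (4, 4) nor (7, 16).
Number of paths = 1516190545

Inclusion–exclusion. Total paths: C(34, 16) = 2203961430. Through P₁: C(8, 4)·C(26, 12) = 676039000. Through P₂: C(23, 7)·C(11, 9) = 13483635. Since P₁ is strictly southwest of P₂, a monotone path through both must visit P₁ then P₂; paths through both = C(8, 4)·C(15, 3)·C(11, 9) = 1751750. Avoid both = 2203961430 − 676039000 − 13483635 + 1751750 = 1516190545.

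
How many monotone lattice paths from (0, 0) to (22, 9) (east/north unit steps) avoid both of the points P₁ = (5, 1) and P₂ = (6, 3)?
Number of paths = 8746167

Inclusion–exclusion. Total paths: C(31, 22) = 20160075. Through P₁: C(6, 5)·C(25, 17) = 6489450. Through P₂: C(9, 6)·C(22, 16) = 6267492. Since P₁ is strictly southwest of P₂, a monotone path through both must visit P₁ then P₂; paths through both = C(6, 5)·C(3, 1)·C(22, 16) = 1343034. Avoid both = 20160075 − 6489450 − 6267492 + 1343034 = 8746167.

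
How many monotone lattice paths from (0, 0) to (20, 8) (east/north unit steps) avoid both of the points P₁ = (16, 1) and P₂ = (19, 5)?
Number of paths = 2934859

Inclusion–exclusion. Total paths: C(28, 20) = 3108105. Through P₁: C(17, 16)·C(11, 4) = 5610. Through P₂: C(24, 19)·C(4, 1) = 170016. Since P₁ is strictly southwest of P₂, a monotone path through both must visit P₁ then P₂; paths through both = C(17, 16)·C(7, 3)·C(4, 1) = 2380. Avoid both = 3108105 − 5610 − 170016 + 2380 = 2934859.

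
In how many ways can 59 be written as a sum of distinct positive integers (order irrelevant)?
q(59) = 9792

A partition into distinct parts is a strictly decreasing sequence summing to n. The recurrence d(n, m) = d(n, m−1) + d(n−m, m−1) (use part m at most once) with q(n) = d(n, n) gives q(59) = 9792. (Euler's theorem: # distinct-part partitions = # odd-part partitions.)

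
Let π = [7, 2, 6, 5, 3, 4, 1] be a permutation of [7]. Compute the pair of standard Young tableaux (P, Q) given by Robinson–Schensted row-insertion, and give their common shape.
P = [1, 3, 4] / [2] / [5] / [6] / [7];  Q = [1, 3, 6] / [2] / [4] / [5] / [7];  common shape = (3, 1, 1, 1, 1)

Row-insert the values π_1, π_2, … into P one at a time, bumping the leftmost entry strictly greater than the inserted value down to the next row. The recording tableau Q records, in position (i, j), the step at which that cell was added to P.
  Insert 7 (step 1): P = [7];  Q = [1]
  Insert 2 (step 2): P = [2] / [7];  Q = [1] / [2]
  Insert 6 (step 3): P = [2, 6] / [7];  Q = [1, 3] / [2]
  Insert 5 (step 4): P = [2, 5] / [6] / [7];  Q = [1, 3] / [2] / [4]
  Insert 3 (step 5): P = [2, 3] / [5] / [6] / [7];  Q = [1, 3] / [2] / [4] / [5]
  Insert 4 (step 6): P = [2, 3, 4] / [5] / [6] / [7];  Q = [1, 3, 6] / [2] / [4] / [5]
  Insert 1 (step 7): P = [1, 3, 4] / [2] / [5] / [6] / [7];  Q = [1, 3, 6] / [2] / [4] / [5] / [7]
Final shape: (3, 1, 1, 1, 1).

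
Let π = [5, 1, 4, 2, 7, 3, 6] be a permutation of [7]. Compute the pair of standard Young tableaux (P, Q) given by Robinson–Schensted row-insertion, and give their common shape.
P = [1, 2, 3, 6] / [4, 7] / [5];  Q = [1, 3, 5, 7] / [2, 6] / [4];  common shape = (4, 2, 1)

Row-insert the values π_1, π_2, … into P one at a time, bumping the leftmost entry strictly greater than the inserted value down to the next row. The recording tableau Q records, in position (i, j), the step at which that cell was added to P.
  Insert 5 (step 1): P = [5];  Q = [1]
  Insert 1 (step 2): P = [1] / [5];  Q = [1] / [2]
  Insert 4 (step 3): P = [1, 4] / [5];  Q = [1, 3] / [2]
  Insert 2 (step 4): P = [1, 2] / [4] / [5];  Q = [1, 3] / [2] / [4]
  Insert 7 (step 5): P = [1, 2, 7] / [4] / [5];  Q = [1, 3, 5] / [2] / [4]
  Insert 3 (step 6): P = [1, 2, 3] / [4, 7] / [5];  Q = [1, 3, 5] / [2, 6] / [4]
  Insert 6 (step 7): P = [1, 2, 3, 6] / [4, 7] / [5];  Q = [1, 3, 5, 7] / [2, 6] / [4]
Final shape: (4, 2, 1).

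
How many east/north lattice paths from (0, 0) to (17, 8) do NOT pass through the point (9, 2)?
Number of paths = 916410

Total paths from (0, 0) to (17, 8): C(25, 17) = 1081575. Paths through (9, 2): (paths (0, 0) → (9, 2)) × (paths (9, 2) → (17, 8)) = C(11, 9) · C(14, 8) = 55 · 3003 = 165165. Avoidance count = 1081575 − 165165 = 916410.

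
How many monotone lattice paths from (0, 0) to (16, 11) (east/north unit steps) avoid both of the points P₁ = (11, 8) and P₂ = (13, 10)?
Number of paths = 6043007

Inclusion–exclusion. Total paths: C(27, 16) = 13037895. Through P₁: C(19, 11)·C(8, 5) = 4232592. Through P₂: C(23, 13)·C(4, 3) = 4576264. Since P₁ is strictly southwest of P₂, a monotone path through both must visit P₁ then P₂; paths through both = C(19, 11)·C(4, 2)·C(4, 3) = 1813968. Avoid both = 13037895 − 4232592 − 4576264 + 1813968 = 6043007.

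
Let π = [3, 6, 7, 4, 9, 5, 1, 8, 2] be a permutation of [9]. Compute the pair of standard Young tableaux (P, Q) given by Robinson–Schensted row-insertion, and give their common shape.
P = [1, 2, 5, 8] / [3, 4, 9] / [6, 7];  Q = [1, 2, 3, 5] / [4, 6, 8] / [7, 9];  common shape = (4, 3, 2)

Row-insert the values π_1, π_2, … into P one at a time, bumping the leftmost entry strictly greater than the inserted value down to the next row. The recording tableau Q records, in position (i, j), the step at which that cell was added to P.
  Insert 3 (step 1): P = [3];  Q = [1]
  Insert 6 (step 2): P = [3, 6];  Q = [1, 2]
  Insert 7 (step 3): P = [3, 6, 7];  Q = [1, 2, 3]
  Insert 4 (step 4): P = [3, 4, 7] / [6];  Q = [1, 2, 3] / [4]
  Insert 9 (step 5): P = [3, 4, 7, 9] / [6];  Q = [1, 2, 3, 5] / [4]
  Insert 5 (step 6): P = [3, 4, 5, 9] / [6, 7];  Q = [1, 2, 3, 5] / [4, 6]
  Insert 1 (step 7): P = [1, 4, 5, 9] / [3, 7] / [6];  Q = [1, 2, 3, 5] / [4, 6] / [7]
  Insert 8 (step 8): P = [1, 4, 5, 8] / [3, 7, 9] / [6];  Q = [1, 2, 3, 5] / [4, 6, 8] / [7]
  Insert 2 (step 9): P = [1, 2, 5, 8] / [3, 4, 9] / [6, 7];  Q = [1, 2, 3, 5] / [4, 6, 8] / [7, 9]
Final shape: (4, 3, 2).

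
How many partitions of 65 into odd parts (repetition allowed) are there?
p_odd(65) = 18200

Enumerate partitions using only odd parts via the recurrence o(n, m) = o(n, m−2) + o(n−m, m) over odd m, starting from the largest odd part ≤ n. This gives p_odd(65) = 18200. (Euler's theorem: equals the count of distinct-part partitions.)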